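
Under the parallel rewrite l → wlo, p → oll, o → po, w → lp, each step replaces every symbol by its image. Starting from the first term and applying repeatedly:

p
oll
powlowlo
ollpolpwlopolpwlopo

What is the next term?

Rewriting the 19 symbols of ollpolpwlopolpwlopo one by one yields po wlo wlo oll po wlo oll lp wlo po oll po wlo oll lp wlo po oll po; concatenated:

powlowloollpowloolllpwlopoollpowloolllpwlopoollpo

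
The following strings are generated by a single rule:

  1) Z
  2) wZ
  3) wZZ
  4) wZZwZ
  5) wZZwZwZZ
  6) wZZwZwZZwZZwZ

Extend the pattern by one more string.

Each term (from the third on) is the previous term followed by the one before it: term 3 = wZ·Z = wZZ.
Continuing: wZZwZwZZwZZwZ · wZZwZwZZ gives term 7.

wZZwZwZZwZZwZwZZwZwZZ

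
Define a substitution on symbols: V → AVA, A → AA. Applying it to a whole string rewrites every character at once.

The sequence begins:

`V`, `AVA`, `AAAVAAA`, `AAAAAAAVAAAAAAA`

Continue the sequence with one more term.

AAAAAAAAAAAAAAAVAAAAAAAAAAAAAAA

φ(AAAAAAAVAAAAAAA) expands symbol-by-symbol to AA AA AA AA AA AA AA AVA AA AA AA AA AA AA AA; joining the 15 pieces gives the next term.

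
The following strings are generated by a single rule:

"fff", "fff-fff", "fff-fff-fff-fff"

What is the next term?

fff-fff-fff-fff-fff-fff-fff-fff

Each string is two copies of the previous one joined by '-'.
So the next term is two copies of fff-fff-fff-fff with '-' between the halves.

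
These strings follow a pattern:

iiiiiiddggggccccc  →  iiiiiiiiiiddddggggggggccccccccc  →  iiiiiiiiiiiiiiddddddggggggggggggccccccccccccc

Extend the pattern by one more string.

The n-th term is 4n+2 i's then 2n d's then 4n g's then 4n+1 c's (n = 1, 2, …).
Setting n = 4 gives 18, 8, 16, 17 characters in each block.

iiiiiiiiiiiiiiiiiiddddddddggggggggggggggggccccccccccccccccc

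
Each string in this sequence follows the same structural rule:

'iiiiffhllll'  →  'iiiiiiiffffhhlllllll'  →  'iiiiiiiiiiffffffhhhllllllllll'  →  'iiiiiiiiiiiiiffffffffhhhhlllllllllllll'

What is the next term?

iiiiiiiiiiiiiiiiffffffffffhhhhhllllllllllllllll

Each string has the form i^{3n+1} f^{2n} h^{n} l^{3n+1} (n = 1, 2, …).
Setting n = 5 gives 16, 10, 5, 16 characters in each block.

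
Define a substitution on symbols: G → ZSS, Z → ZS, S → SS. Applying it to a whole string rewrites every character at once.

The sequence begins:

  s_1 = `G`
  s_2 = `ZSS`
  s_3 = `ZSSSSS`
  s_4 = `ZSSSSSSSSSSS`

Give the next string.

Rewriting each symbol of ZSSSSSSSSSSS: Z→ZS, S→SS, S→SS, S→SS, S→SS, S→SS, S→SS, S→SS, S→SS, S→SS, S→SS, S→SS, which concatenates to ZS SS SS SS SS SS SS SS SS SS SS SS.

ZSSSSSSSSSSSSSSSSSSSSSSS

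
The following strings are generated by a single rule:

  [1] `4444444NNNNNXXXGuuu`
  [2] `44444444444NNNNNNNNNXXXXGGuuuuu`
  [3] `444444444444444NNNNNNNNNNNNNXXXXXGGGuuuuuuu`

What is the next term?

4444444444444444444NNNNNNNNNNNNNNNNNXXXXXXGGGGuuuuuuuuu

The n-th term is 4n+3 4's then 4n+1 N's then n+2 X's then n G's then 2n+1 u's (n = 1, 2, …).
Setting n = 4 gives 19, 17, 6, 4, 9 characters in each block.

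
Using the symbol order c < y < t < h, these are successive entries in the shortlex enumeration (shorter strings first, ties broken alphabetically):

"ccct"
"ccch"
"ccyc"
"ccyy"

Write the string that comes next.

The successor of ccyy increments the rightmost position that isn't already h and resets every position after it to c.

ccyt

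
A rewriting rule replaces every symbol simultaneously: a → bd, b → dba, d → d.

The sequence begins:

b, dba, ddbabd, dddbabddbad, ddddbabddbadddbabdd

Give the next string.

dddddbabddbadddbabdddddbabddbadd

φ(ddddbabddbadddbabdd) expands symbol-by-symbol to d d d d dba bd dba d d dba bd d d d dba bd dba d d; joining the 19 pieces gives the next term.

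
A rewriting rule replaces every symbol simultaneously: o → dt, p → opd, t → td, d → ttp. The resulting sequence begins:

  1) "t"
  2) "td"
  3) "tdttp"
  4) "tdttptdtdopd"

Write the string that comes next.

Apply φ to tdttptdtdopd symbol by symbol: t→td, d→ttp, t→td, t→td, p→opd, t→td, d→ttp, t→td, d→ttp, o→dt, p→opd, d→ttp; joined: td ttp td td opd td ttp td ttp dt opd ttp.

tdttptdtdopdtdttptdttpdtopdttp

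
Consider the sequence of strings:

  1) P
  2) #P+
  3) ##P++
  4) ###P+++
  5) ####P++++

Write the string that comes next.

Each term wraps the previous one in # on the left and + on the right.
So the next term is #·####P++++·+.

#####P+++++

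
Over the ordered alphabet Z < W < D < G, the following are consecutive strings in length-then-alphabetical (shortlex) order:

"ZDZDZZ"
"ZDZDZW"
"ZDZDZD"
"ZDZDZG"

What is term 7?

Stepping forward 3 times from ZDZDZG: ZDZDZG → ZDZDWZ → ZDZDWW, then the target.

ZDZDWD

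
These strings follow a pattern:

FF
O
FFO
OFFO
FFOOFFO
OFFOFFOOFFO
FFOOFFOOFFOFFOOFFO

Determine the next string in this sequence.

From term 3 onward, concatenate the second-to-last term with the last: FF·O = FFO, O·FFO = OFFO, …
Continuing: OFFOFFOOFFO · FFOOFFOOFFOFFOOFFO gives term 8.

OFFOFFOOFFOFFOOFFOOFFOFFOOFFO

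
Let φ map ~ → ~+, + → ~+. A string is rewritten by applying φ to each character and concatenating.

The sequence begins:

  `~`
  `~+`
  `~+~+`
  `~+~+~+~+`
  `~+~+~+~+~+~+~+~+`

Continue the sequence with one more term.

Replace each of the 16 characters of ~+~+~+~+~+~+~+~+ in place — ~+ ~+ ~+ ~+ ~+ ~+ ~+ ~+ ~+ ~+ ~+ ~+ ~+ ~+ ~+ ~+ — and concatenate.

~+~+~+~+~+~+~+~+~+~+~+~+~+~+~+~+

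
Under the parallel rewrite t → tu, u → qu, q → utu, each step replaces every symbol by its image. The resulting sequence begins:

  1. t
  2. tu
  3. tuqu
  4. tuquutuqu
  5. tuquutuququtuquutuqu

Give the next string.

Applying the rule to each of the 20 symbols of tuquutuququtuquutuqu gives the pieces tu qu utu qu qu tu qu utu qu utu qu tu qu utu qu qu tu qu utu qu, which concatenate to the answer.

tuquutuququtuquutuquutuqutuquutuququtuquutuqu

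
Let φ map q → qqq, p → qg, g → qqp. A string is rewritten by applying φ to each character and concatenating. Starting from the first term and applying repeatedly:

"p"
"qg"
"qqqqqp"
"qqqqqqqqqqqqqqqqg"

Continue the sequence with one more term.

Replace each of the 17 characters of qqqqqqqqqqqqqqqqg in place — qqq qqq qqq qqq qqq qqq qqq qqq qqq qqq qqq qqq qqq qqq qqq qqq qqp — and concatenate.

qqqqqqqqqqqqqqqqqqqqqqqqqqqqqqqqqqqqqqqqqqqqqqqqqqp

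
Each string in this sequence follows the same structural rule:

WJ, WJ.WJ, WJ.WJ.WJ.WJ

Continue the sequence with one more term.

Every step duplicates the string with '.' between the halves.
So the next term is two copies of WJ.WJ.WJ.WJ with '.' between the halves.

WJ.WJ.WJ.WJ.WJ.WJ.WJ.WJ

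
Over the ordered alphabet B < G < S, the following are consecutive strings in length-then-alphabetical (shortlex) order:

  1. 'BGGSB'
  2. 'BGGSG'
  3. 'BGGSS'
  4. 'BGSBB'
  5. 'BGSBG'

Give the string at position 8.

BGSGG

Continuing the enumeration 3 steps past BGSBG: BGSBG → BGSBS → BGSGB → (answer).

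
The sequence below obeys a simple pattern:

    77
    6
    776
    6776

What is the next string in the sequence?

This is a Fibonacci-style word recurrence s(k) = s(k−2)·s(k−1): e.g. 77·6 = 776.
The next term joins 776 and 6776.

7766776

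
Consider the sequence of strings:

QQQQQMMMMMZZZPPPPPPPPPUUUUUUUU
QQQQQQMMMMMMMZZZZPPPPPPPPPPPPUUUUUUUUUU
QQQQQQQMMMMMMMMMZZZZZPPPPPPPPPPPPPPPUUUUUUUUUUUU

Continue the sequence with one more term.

The n-th term is n+2 Q's then 2n-1 M's then n Z's then 3n P's then 2n+2 U's, where the shown terms are n = 3, 4, 5.
Setting n = 6 gives 8, 11, 6, 18, 14 characters in each block.

QQQQQQQQMMMMMMMMMMMZZZZZZPPPPPPPPPPPPPPPPPPUUUUUUUUUUUUUU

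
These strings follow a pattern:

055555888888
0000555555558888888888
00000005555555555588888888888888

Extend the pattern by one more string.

000000000055555555555555888888888888888888

Reading off run lengths: 0 runs 1, 4, 7; 5 runs 5, 8, 11; 8 runs 6, 10, 14 — each is linear in n (n = 1, 2, …).
For the next term, n = 4, so the run lengths are 10, 14, 18.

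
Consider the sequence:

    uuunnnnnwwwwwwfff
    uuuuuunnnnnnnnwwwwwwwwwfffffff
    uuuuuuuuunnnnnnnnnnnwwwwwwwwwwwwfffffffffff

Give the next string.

Each string has the form u^{3n} n^{3n+2} w^{3n+3} f^{4n-1} (n = 1, 2, …).
Setting n = 4 gives 12, 14, 15, 15 characters in each block.

uuuuuuuuuuuunnnnnnnnnnnnnnwwwwwwwwwwwwwwwfffffffffffffff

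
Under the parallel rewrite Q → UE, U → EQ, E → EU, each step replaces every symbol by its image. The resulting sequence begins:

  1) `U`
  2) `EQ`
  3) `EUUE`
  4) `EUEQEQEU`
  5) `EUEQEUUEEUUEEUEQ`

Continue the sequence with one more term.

φ(EUEQEUUEEUUEEUEQ) expands symbol-by-symbol to EU EQ EU UE EU EQ EQ EU EU EQ EQ EU EU EQ EU UE; joining the 16 pieces gives the next term.

EUEQEUUEEUEQEQEUEUEQEQEUEUEQEUUE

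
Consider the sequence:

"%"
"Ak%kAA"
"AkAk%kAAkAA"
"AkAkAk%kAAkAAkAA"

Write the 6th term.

AkAkAkAkAk%kAAkAAkAAkAAkAA

Every step adds Ak to the front and kAA to the end of the previous string.
From AkAkAk%kAAkAAkAA, 2 further steps: AkAkAk%kAAkAAkAA → AkAkAkAk%kAAkAAkAAkAA → (answer).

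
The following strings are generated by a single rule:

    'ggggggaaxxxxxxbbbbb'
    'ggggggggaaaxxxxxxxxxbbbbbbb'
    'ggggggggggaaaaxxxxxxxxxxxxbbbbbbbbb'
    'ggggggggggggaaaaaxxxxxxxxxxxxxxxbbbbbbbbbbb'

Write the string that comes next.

Reading off run lengths: g runs 6, 8, 10, 12; a runs 2, 3, 4, 5; x runs 6, 9, 12, 15; b runs 5, 7, 9, 11 — each is linear in n, where the shown terms are n = 2, 3, 4, 5.
At n = 6 the blocks have lengths 14, 6, 18, 13.

ggggggggggggggaaaaaaxxxxxxxxxxxxxxxxxxbbbbbbbbbbbbb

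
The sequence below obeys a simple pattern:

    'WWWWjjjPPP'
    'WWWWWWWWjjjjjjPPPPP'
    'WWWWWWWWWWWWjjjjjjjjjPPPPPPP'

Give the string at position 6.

WWWWWWWWWWWWWWWWWWWWWWWWjjjjjjjjjjjjjjjjjjPPPPPPPPPPPPP

Reading off run lengths: W runs 4, 8, 12; j runs 3, 6, 9; P runs 3, 5, 7 — each is linear in n (n = 1, 2, …).
Setting n = 6 gives 24, 18, 13 characters in each block.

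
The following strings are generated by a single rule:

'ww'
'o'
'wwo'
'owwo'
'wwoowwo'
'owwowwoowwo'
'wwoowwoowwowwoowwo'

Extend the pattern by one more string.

Each term (from the third on) is the two preceding terms concatenated in order: term 3 = ww·o = wwo.
The next term joins owwowwoowwo and wwoowwoowwowwoowwo.

owwowwoowwowwoowwoowwowwoowwo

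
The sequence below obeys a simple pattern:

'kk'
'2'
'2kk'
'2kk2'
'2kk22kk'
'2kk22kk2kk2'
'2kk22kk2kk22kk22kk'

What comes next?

2kk22kk2kk22kk22kk2kk22kk2kk2

This is a Fibonacci-style word recurrence s(k) = s(k−1)·s(k−2): e.g. 2·kk = 2kk.
So term 8 is 2kk22kk2kk22kk22kk·2kk22kk2kk2.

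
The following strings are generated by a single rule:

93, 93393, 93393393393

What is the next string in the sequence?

s(k+1) = s(k)·3·s(k) — each term doubles the last with '3' between the halves.
Doubling 93393393393 with '3' between the halves:

93393393393393393393393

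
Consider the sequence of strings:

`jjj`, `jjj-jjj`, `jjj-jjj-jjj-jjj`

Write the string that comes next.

Each string is two copies of the previous one joined by '-'.
Doubling jjj-jjj-jjj-jjj with '-' between the halves:

jjj-jjj-jjj-jjj-jjj-jjj-jjj-jjj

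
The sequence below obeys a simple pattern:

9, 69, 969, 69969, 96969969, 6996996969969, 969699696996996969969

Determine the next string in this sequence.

From term 3 onward, concatenate the second-to-last term with the last: 9·69 = 969, 69·969 = 69969, …
The next term joins 6996996969969 and 969699696996996969969.

6996996969969969699696996996969969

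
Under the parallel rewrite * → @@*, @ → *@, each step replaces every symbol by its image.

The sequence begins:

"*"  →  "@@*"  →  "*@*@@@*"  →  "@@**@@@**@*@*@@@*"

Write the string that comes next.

*@*@@@*@@**@*@*@@@*@@**@@@**@@@**@*@*@@@*

φ(@@**@@@**@*@*@@@*) expands symbol-by-symbol to *@ *@ @@* @@* *@ *@ *@ @@* @@* *@ @@* *@ @@* *@ *@ *@ @@*; joining the 17 pieces gives the next term.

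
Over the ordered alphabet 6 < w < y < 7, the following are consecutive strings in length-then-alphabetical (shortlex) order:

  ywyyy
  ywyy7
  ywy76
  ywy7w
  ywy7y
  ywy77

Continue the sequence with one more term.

Treat ywy77 as a base-4 numeral over the given alphabet and add one, carrying through any trailing 7's.

yw766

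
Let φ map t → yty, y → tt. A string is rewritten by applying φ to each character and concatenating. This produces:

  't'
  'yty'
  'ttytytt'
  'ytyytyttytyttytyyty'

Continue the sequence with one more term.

Replace each of the 19 characters of ytyytyttytyttytyyty in place — tt yty tt tt yty tt yty yty tt yty tt yty yty tt yty tt tt yty tt — and concatenate.

ttytyttttytyttytyytyttytyttytyytyttytyttttytytt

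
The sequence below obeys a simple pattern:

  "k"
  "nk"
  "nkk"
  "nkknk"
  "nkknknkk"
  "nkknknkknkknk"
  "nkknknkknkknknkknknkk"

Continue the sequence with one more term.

nkknknkknkknknkknknkknkknknkknkknk

Each term (from the third on) is the previous term followed by the one before it: term 3 = nk·k = nkk.
The next term joins nkknknkknkknknkknknkk and nkknknkknkknk.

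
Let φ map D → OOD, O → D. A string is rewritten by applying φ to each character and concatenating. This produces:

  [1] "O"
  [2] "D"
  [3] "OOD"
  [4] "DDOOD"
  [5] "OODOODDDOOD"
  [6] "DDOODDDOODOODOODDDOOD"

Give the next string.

OODOODDDOODOODOODDDOODDDOODDDOODOODOODDDOOD

Applying the rule to each of the 21 symbols of DDOODDDOODOODOODDDOOD gives the pieces OOD OOD D D OOD OOD OOD D D OOD D D OOD D D OOD OOD OOD D D OOD, which concatenate to the answer.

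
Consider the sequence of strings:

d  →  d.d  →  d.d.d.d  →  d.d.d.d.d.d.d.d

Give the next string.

Each string is two copies of the previous one joined by '.'.
Doubling d.d.d.d.d.d.d.d with '.' between the halves:

d.d.d.d.d.d.d.d.d.d.d.d.d.d.d.d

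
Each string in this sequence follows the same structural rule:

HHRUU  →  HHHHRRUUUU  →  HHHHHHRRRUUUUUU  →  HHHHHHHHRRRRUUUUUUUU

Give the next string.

Reading off run lengths: H runs 2, 4, 6, 8; R runs 1, 2, 3, 4; U runs 2, 4, 6, 8 — each is linear in n (n = 1, 2, …).
Setting n = 5 gives 10, 5, 10 characters in each block.

HHHHHHHHHHRRRRRUUUUUUUUUU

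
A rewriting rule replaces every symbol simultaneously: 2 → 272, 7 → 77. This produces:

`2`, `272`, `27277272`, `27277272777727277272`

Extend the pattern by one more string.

Replace each of the 20 characters of 27277272777727277272 in place — 272 77 272 77 77 272 77 272 77 77 77 77 272 77 272 77 77 272 77 272 — and concatenate.

272772727777272772727777777727277272777727277272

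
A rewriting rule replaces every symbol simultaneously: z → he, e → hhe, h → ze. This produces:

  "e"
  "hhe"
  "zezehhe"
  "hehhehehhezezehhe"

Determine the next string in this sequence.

Applying the rule to each of the 17 symbols of hehhehehhezezehhe gives the pieces ze hhe ze ze hhe ze hhe ze ze hhe he hhe he hhe ze ze hhe, which concatenate to the answer.

zehhezezehhezehhezezehhehehhehehhezezehhe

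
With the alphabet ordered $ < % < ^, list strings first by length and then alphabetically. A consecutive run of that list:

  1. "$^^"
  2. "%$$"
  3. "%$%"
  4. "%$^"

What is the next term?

Treat %$^ as a base-3 numeral over the given alphabet and add one, carrying through any trailing ^'s.

%%$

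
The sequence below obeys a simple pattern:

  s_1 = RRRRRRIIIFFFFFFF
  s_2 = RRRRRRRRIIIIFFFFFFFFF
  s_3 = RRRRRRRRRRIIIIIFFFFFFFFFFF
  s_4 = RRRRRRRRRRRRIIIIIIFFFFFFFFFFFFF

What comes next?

RRRRRRRRRRRRRRIIIIIIIFFFFFFFFFFFFFFF

The n-th term is 2n R's then n I's then 2n+1 F's, where the shown terms are n = 3, 4, 5, 6.
For the next term, n = 7, so the run lengths are 14, 7, 15.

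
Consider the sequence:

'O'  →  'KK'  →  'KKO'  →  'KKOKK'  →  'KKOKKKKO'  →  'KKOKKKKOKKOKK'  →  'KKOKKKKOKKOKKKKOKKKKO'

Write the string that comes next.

Each term (from the third on) is the previous term followed by the one before it: term 3 = KK·O = KKO.
The next term joins KKOKKKKOKKOKKKKOKKKKO and KKOKKKKOKKOKK.

KKOKKKKOKKOKKKKOKKKKOKKOKKKKOKKOKK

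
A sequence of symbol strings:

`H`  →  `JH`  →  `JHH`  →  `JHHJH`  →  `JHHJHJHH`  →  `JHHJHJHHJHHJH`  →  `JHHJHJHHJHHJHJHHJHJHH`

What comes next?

This is a Fibonacci-style word recurrence s(k) = s(k−1)·s(k−2): e.g. JH·H = JHH.
So term 8 is JHHJHJHHJHHJHJHHJHJHH·JHHJHJHHJHHJH.

JHHJHJHHJHHJHJHHJHJHHJHHJHJHHJHHJH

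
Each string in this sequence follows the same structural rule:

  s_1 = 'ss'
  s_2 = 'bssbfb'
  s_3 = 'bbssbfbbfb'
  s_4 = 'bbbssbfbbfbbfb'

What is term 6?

Each term wraps the previous one in b on the left and bfb on the right.
From bbbssbfbbfbbfb, 2 further steps: bbbssbfbbfbbfb → bbbbssbfbbfbbfbbfb → (answer).

bbbbbssbfbbfbbfbbfbbfb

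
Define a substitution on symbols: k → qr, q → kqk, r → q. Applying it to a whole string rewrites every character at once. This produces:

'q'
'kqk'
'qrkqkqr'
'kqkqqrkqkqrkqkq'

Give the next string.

qrkqkqrkqkkqkqqrkqkqrkqkqqrkqkqrkqk

Applying the rule to each of the 15 symbols of kqkqqrkqkqrkqkq gives the pieces qr kqk qr kqk kqk q qr kqk qr kqk q qr kqk qr kqk, which concatenate to the answer.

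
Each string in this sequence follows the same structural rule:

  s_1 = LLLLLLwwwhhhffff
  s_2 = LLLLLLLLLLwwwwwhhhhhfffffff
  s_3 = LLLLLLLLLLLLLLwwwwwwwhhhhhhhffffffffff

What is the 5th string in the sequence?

The n-th term is 4n-2 L's then 2n-1 w's then 2n-1 h's then 3n-2 f's, where the shown terms are n = 2, 3, 4.
For term 5, n = 6, so the run lengths are 22, 11, 11, 16.

LLLLLLLLLLLLLLLLLLLLLLwwwwwwwwwwwhhhhhhhhhhhffffffffffffffff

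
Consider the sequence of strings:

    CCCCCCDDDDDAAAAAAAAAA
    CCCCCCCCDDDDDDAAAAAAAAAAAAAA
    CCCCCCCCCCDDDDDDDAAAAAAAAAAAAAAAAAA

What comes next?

The n-th term is 2n C's then n+2 D's then 4n-2 A's, where the shown terms are n = 3, 4, 5.
Setting n = 6 gives 12, 8, 22 characters in each block.

CCCCCCCCCCCCDDDDDDDDAAAAAAAAAAAAAAAAAAAAAA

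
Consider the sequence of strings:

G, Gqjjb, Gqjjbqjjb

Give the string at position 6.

The strings grow by a fixed suffix qjjb each time.
From Gqjjbqjjb, 3 further steps: Gqjjbqjjb → Gqjjbqjjbqjjb → Gqjjbqjjbqjjbqjjb → (answer).

Gqjjbqjjbqjjbqjjbqjjb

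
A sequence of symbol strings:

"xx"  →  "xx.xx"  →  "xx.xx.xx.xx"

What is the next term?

Every step duplicates the string with '.' between the halves.
So the next term is two copies of xx.xx.xx.xx with '.' between the halves.

xx.xx.xx.xx.xx.xx.xx.xx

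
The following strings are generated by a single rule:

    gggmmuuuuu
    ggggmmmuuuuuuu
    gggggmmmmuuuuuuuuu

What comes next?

ggggggmmmmmuuuuuuuuuuu

Term n consists of n+1 g's, followed by n m's, followed by 2n+1 u's, where the shown terms are n = 2, 3, 4.
For the next term, n = 5, so the run lengths are 6, 5, 11.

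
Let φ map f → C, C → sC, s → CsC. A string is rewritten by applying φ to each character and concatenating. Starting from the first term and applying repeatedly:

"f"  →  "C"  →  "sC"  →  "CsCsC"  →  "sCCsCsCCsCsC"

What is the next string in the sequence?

Apply φ to sCCsCsCCsCsC symbol by symbol: s→CsC, C→sC, C→sC, s→CsC, C→sC, s→CsC, C→sC, C→sC, s→CsC, C→sC, s→CsC, C→sC; joined: CsC sC sC CsC sC CsC sC sC CsC sC CsC sC.

CsCsCsCCsCsCCsCsCsCCsCsCCsCsC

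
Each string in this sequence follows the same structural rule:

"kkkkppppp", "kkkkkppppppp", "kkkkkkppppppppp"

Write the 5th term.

Each string has the form k^{n+2} p^{2n+1}, where the shown terms are n = 2, 3, 4.
At n = 6 the blocks have lengths 8, 13.

kkkkkkkkppppppppppppp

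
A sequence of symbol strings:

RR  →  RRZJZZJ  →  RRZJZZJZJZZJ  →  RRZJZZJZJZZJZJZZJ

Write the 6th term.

RRZJZZJZJZZJZJZZJZJZZJZJZZJ

Each term is the previous one with ZJZZJ appended.
From RRZJZZJZJZZJZJZZJ, 2 further steps: RRZJZZJZJZZJZJZZJ → RRZJZZJZJZZJZJZZJZJZZJ → (answer).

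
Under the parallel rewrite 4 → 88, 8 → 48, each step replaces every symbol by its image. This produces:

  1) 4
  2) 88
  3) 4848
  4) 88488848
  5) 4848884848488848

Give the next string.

φ(4848884848488848) expands symbol-by-symbol to 88 48 88 48 48 48 88 48 88 48 88 48 48 48 88 48; joining the 16 pieces gives the next term.

88488848484888488848884848488848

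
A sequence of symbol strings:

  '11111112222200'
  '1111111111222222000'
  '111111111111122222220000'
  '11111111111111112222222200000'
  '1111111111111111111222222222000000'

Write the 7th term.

The n-th term is 3n+1 1's then n+3 2's then n 0's, where the shown terms are n = 2, 3, 4, 5, 6.
For term 7, n = 8, so the run lengths are 25, 11, 8.

11111111111111111111111112222222222200000000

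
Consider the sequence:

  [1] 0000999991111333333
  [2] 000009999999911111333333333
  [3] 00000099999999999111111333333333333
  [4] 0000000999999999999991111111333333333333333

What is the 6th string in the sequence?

00000000099999999999999999999111111111333333333333333333333

Reading off run lengths: 0 runs 4, 5, 6, 7; 9 runs 5, 8, 11, 14; 1 runs 4, 5, 6, 7; 3 runs 6, 9, 12, 15 — each is linear in n (n = 1, 2, …).
For term 6, n = 6, so the run lengths are 9, 20, 9, 21.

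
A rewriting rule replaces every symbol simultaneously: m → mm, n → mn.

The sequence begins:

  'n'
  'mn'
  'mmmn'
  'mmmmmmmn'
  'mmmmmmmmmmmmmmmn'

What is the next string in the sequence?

mmmmmmmmmmmmmmmmmmmmmmmmmmmmmmmn

Applying the rule to each of the 16 symbols of mmmmmmmmmmmmmmmn gives the pieces mm mm mm mm mm mm mm mm mm mm mm mm mm mm mm mn, which concatenate to the answer.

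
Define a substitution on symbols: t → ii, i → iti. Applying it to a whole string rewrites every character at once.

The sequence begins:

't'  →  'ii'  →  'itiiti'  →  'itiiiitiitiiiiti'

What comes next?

itiiiitiitiitiitiiiitiitiiiitiitiitiitiiiiti

Applying the rule to each of the 16 symbols of itiiiitiitiiiiti gives the pieces iti ii iti iti iti iti ii iti iti ii iti iti iti iti ii iti, which concatenate to the answer.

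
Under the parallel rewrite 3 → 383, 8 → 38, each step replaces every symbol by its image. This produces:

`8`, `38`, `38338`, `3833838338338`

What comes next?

Applying the rule to each of the 13 symbols of 3833838338338 gives the pieces 383 38 383 383 38 383 38 383 383 38 383 383 38, which concatenate to the answer.

3833838338338383383833833838338338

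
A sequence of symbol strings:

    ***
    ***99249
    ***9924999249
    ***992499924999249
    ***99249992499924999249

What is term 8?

***99249992499924999249992499924999249

Each term is the previous one with 99249 appended.
From ***99249992499924999249, 3 further steps: ***99249992499924999249 → ***9924999249992499924999249 → ***992499924999249992499924999249 → (answer).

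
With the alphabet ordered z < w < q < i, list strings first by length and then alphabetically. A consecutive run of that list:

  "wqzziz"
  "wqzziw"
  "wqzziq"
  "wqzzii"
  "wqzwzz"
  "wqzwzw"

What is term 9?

wqzwwz

Stepping forward 3 times from wqzwzw: wqzwzw → wqzwzq → wqzwzi, then the target.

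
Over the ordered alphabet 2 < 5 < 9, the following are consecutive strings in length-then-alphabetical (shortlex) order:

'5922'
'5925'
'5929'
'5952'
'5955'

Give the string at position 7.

Advancing 2 positions from 5955 through 5955 → 5959 reaches term 7.

5992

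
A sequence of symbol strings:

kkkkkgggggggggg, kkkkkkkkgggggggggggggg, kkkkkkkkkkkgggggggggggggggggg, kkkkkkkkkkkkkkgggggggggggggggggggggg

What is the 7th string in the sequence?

Reading off run lengths: k runs 5, 8, 11, 14; g runs 10, 14, 18, 22 — each is linear in n, where the shown terms are n = 2, 3, 4, 5.
For term 7, n = 8, so the run lengths are 23, 34.

kkkkkkkkkkkkkkkkkkkkkkkgggggggggggggggggggggggggggggggggg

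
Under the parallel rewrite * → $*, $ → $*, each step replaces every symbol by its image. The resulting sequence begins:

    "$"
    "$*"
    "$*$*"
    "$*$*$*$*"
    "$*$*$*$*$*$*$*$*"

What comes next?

$*$*$*$*$*$*$*$*$*$*$*$*$*$*$*$*

Applying the rule to each of the 16 symbols of $*$*$*$*$*$*$*$* gives the pieces $* $* $* $* $* $* $* $* $* $* $* $* $* $* $* $*, which concatenate to the answer.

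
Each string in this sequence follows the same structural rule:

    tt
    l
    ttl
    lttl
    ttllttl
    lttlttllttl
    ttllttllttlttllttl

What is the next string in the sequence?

This is a Fibonacci-style word recurrence s(k) = s(k−2)·s(k−1): e.g. tt·l = ttl.
So term 8 is lttlttllttl·ttllttllttlttllttl.

lttlttllttlttllttllttlttllttl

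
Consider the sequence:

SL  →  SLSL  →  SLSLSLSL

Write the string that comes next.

SLSLSLSLSLSLSLSL

Each string is two copies of the previous one concatenated.
One more doubling of SLSLSLSL gives the answer.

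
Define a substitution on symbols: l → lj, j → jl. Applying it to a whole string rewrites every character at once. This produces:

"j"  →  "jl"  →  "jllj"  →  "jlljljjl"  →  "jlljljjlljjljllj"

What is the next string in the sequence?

jlljljjlljjljlljljjljlljjlljljjl

Replace each of the 16 characters of jlljljjlljjljllj in place — jl lj lj jl lj jl jl lj lj jl jl lj jl lj lj jl — and concatenate.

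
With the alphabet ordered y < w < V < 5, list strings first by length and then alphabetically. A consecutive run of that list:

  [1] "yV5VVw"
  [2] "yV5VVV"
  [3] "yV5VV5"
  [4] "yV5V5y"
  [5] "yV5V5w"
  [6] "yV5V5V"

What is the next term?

The successor of yV5V5V increments the rightmost position that isn't already 5 and resets every position after it to y.

yV5V55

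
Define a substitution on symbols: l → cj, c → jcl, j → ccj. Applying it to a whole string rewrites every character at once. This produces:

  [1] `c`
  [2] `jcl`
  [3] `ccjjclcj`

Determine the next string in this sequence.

jcljclccjccjjclcjjclccj

Expanding ccjjclcj: c→jcl, c→jcl, j→ccj, j→ccj, c→jcl, l→cj, c→jcl, j→ccj. Concatenated: jcl jcl ccj ccj jcl cj jcl ccj.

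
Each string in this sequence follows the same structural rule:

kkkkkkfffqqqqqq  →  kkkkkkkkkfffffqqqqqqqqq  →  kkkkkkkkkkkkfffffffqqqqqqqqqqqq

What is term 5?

kkkkkkkkkkkkkkkkkkfffffffffffqqqqqqqqqqqqqqqqqq

The n-th term is 3n k's then 2n-1 f's then 3n q's, where the shown terms are n = 2, 3, 4.
For term 5, n = 6, so the run lengths are 18, 11, 18.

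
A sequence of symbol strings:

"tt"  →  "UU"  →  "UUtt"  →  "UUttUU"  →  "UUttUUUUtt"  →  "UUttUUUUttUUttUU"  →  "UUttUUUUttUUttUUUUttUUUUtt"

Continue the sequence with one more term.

Each term (from the third on) is the previous term followed by the one before it: term 3 = UU·tt = UUtt.
Continuing: UUttUUUUttUUttUUUUttUUUUtt · UUttUUUUttUUttUU gives term 8.

UUttUUUUttUUttUUUUttUUUUttUUttUUUUttUUttUU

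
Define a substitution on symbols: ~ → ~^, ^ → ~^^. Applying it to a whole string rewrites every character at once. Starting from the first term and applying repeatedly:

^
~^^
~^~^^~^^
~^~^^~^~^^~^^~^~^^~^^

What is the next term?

Applying the rule to each of the 21 symbols of ~^~^^~^~^^~^^~^~^^~^^ gives the pieces ~^ ~^^ ~^ ~^^ ~^^ ~^ ~^^ ~^ ~^^ ~^^ ~^ ~^^ ~^^ ~^ ~^^ ~^ ~^^ ~^^ ~^ ~^^ ~^^, which concatenate to the answer.

~^~^^~^~^^~^^~^~^^~^~^^~^^~^~^^~^^~^~^^~^~^^~^^~^~^^~^^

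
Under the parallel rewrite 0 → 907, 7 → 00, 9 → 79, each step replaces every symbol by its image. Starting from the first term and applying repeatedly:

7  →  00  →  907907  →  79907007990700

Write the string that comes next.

Rewriting the 14 symbols of 79907007990700 one by one yields 00 79 79 907 00 907 907 00 79 79 907 00 907 907; concatenated:

0079799070090790700797990700907907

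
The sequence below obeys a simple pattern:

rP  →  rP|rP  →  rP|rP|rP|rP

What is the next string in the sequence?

s(k+1) = s(k)·|·s(k) — each term doubles the last with '|' between the halves.
Doubling rP|rP|rP|rP with '|' between the halves:

rP|rP|rP|rP|rP|rP|rP|rP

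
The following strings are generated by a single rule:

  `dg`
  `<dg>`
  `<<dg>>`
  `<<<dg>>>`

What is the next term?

Every step adds < to the front and > to the end of the previous string.
One more step from <<<dg>>> gives the answer.

<<<<dg>>>>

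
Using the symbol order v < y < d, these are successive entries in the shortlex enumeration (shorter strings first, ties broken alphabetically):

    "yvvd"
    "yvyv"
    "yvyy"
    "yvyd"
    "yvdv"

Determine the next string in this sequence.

Treat yvdv as a base-3 numeral over the given alphabet and add one, carrying through any trailing d's.

yvdy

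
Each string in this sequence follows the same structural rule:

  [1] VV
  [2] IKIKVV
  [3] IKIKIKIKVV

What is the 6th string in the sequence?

IKIKIKIKIKIKIKIKIKIKVV

Each term is the previous one with IKIK prepended.
From IKIKIKIKVV, 3 further steps: IKIKIKIKVV → IKIKIKIKIKIKVV → IKIKIKIKIKIKIKIKVV → (answer).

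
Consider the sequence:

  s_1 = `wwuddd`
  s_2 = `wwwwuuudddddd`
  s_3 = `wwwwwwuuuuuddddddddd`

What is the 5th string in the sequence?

The n-th term is 2n w's then 2n-1 u's then 3n d's (n = 1, 2, …).
Setting n = 5 gives 10, 9, 15 characters in each block.

wwwwwwwwwwuuuuuuuuuddddddddddddddd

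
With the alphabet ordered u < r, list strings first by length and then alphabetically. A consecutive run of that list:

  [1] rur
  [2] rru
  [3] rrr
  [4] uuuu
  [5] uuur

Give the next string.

uuru

Find the rightmost character of uuur below r, bump it to the next letter, and reset everything to its right to u.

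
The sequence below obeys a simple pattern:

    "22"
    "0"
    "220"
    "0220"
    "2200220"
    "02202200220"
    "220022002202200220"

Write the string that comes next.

From term 3 onward, concatenate the second-to-last term with the last: 22·0 = 220, 0·220 = 0220, …
The next term joins 02202200220 and 220022002202200220.

02202200220220022002202200220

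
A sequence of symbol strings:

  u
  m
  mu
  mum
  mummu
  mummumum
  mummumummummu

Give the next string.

Each term (from the third on) is the previous term followed by the one before it: term 3 = m·u = mu.
Continuing: mummumummummu · mummumum gives term 8.

mummumummummumummumum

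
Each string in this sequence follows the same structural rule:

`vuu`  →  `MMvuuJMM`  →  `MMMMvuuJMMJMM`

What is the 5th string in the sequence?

MMMMMMMMvuuJMMJMMJMMJMM

Each term wraps the previous one in MM on the left and JMM on the right.
From MMMMvuuJMMJMM, 2 further steps: MMMMvuuJMMJMM → MMMMMMvuuJMMJMMJMM → (answer).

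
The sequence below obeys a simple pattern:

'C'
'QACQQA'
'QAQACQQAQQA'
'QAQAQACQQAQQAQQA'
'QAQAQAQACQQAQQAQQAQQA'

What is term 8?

s(k+1) = QA·s(k)·QQA, so each term gains QA as a prefix and QQA as a suffix.
From QAQAQAQACQQAQQAQQAQQA, 3 further steps: QAQAQAQACQQAQQAQQAQQA → QAQAQAQAQACQQAQQAQQAQQAQQA → QAQAQAQAQAQACQQAQQAQQAQQAQQAQQA → (answer).

QAQAQAQAQAQAQACQQAQQAQQAQQAQQAQQAQQA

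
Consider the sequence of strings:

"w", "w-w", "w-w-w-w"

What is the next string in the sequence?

Every step duplicates the string with '-' between the halves.
Doubling w-w-w-w with '-' between the halves:

w-w-w-w-w-w-w-w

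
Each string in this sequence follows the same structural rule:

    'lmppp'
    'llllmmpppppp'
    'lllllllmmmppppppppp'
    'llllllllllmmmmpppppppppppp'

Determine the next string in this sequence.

lllllllllllllmmmmmppppppppppppppp

The n-th term is 3n-2 l's then n m's then 3n p's (n = 1, 2, …).
Setting n = 5 gives 13, 5, 15 characters in each block.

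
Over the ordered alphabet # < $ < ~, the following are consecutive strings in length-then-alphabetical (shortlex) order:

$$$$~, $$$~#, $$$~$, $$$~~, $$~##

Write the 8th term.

$$~$#

Stepping forward 3 times from $$~##: $$~## → $$~#$ → $$~#~, then the target.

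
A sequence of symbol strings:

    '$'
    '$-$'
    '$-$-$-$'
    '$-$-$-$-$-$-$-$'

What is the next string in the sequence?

Each string is two copies of the previous one joined by '-'.
Doubling $-$-$-$-$-$-$-$ with '-' between the halves:

$-$-$-$-$-$-$-$-$-$-$-$-$-$-$-$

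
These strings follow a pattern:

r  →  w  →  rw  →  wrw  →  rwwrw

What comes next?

wrwrwwrw

Each term (from the third on) is the two preceding terms concatenated in order: term 3 = r·w = rw.
So term 6 is wrw·rwwrw.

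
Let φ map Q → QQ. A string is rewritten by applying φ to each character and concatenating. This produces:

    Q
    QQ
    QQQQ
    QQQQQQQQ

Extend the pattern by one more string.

QQQQQQQQQQQQQQQQ

Rewriting each symbol of QQQQQQQQ: Q→QQ, Q→QQ, Q→QQ, Q→QQ, Q→QQ, Q→QQ, Q→QQ, Q→QQ, which concatenates to QQ QQ QQ QQ QQ QQ QQ QQ.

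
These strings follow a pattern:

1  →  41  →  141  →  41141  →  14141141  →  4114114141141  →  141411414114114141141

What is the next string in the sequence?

4114114141141141411414114114141141

From term 3 onward, concatenate the second-to-last term with the last: 1·41 = 141, 41·141 = 41141, …
The next term joins 4114114141141 and 141411414114114141141.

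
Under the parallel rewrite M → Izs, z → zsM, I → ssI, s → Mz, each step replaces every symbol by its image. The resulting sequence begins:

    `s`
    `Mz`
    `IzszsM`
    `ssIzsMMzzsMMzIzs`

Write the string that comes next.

MzMzssIzsMMzIzsIzszsMzsMMzIzsIzszsMssIzsMMz

Replace each of the 16 characters of ssIzsMMzzsMMzIzs in place — Mz Mz ssI zsM Mz Izs Izs zsM zsM Mz Izs Izs zsM ssI zsM Mz — and concatenate.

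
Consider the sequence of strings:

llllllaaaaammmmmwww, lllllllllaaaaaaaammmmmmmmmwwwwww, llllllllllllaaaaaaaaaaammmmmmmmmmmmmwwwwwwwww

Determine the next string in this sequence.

lllllllllllllllaaaaaaaaaaaaaammmmmmmmmmmmmmmmmwwwwwwwwwwww

Reading off run lengths: l runs 6, 9, 12; a runs 5, 8, 11; m runs 5, 9, 13; w runs 3, 6, 9 — each is linear in n (n = 1, 2, …).
Setting n = 4 gives 15, 14, 17, 12 characters in each block.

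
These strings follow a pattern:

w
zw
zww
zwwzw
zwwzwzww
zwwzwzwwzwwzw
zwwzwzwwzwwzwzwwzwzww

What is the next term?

From term 3 onward, concatenate the last term with the second-to-last: zw·w = zww, zww·zw = zwwzw, …
So term 8 is zwwzwzwwzwwzwzwwzwzww·zwwzwzwwzwwzw.

zwwzwzwwzwwzwzwwzwzwwzwwzwzwwzwwzw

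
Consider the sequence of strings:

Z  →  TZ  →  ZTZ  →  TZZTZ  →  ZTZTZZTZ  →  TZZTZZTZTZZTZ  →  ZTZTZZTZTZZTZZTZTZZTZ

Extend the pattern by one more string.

From term 3 onward, concatenate the second-to-last term with the last: Z·TZ = ZTZ, TZ·ZTZ = TZZTZ, …
Continuing: TZZTZZTZTZZTZ · ZTZTZZTZTZZTZZTZTZZTZ gives term 8.

TZZTZZTZTZZTZZTZTZZTZTZZTZZTZTZZTZ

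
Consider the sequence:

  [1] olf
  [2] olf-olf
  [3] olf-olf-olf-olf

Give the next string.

s(k+1) = s(k)·-·s(k) — each term doubles the last with '-' between the halves.
Doubling olf-olf-olf-olf with '-' between the halves:

olf-olf-olf-olf-olf-olf-olf-olf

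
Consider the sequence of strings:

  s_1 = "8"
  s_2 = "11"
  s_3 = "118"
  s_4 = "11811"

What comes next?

11811118

From term 3 onward, concatenate the last term with the second-to-last: 11·8 = 118, 118·11 = 11811, …
So term 5 is 11811·118.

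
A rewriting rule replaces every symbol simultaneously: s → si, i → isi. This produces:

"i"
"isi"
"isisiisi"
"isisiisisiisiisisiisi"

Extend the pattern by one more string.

φ(isisiisisiisiisisiisi) expands symbol-by-symbol to isi si isi si isi isi si isi si isi isi si isi isi si isi si isi isi si isi; joining the 21 pieces gives the next term.

isisiisisiisiisisiisisiisiisisiisiisisiisisiisiisisiisi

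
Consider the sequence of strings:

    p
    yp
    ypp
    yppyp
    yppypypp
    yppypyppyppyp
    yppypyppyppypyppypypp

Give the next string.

yppypyppyppypyppypyppyppypyppyppyp

Each term (from the third on) is the previous term followed by the one before it: term 3 = yp·p = ypp.
Continuing: yppypyppyppypyppypypp · yppypyppyppyp gives term 8.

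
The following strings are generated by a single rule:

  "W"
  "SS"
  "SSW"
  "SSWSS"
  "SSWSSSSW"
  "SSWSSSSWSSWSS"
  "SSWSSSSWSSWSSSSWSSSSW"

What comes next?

From term 3 onward, concatenate the last term with the second-to-last: SS·W = SSW, SSW·SS = SSWSS, …
Continuing: SSWSSSSWSSWSSSSWSSSSW · SSWSSSSWSSWSS gives term 8.

SSWSSSSWSSWSSSSWSSSSWSSWSSSSWSSWSS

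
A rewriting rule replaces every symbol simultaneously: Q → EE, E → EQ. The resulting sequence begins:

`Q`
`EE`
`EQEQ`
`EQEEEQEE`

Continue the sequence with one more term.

Rewriting each symbol of EQEEEQEE: E→EQ, Q→EE, E→EQ, E→EQ, E→EQ, Q→EE, E→EQ, E→EQ, which concatenates to EQ EE EQ EQ EQ EE EQ EQ.

EQEEEQEQEQEEEQEQ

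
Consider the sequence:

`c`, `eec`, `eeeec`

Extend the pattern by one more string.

Every step adds ee at the front: s(k+1) = ee·s(k).
Applying this once more to eeeec:

eeeeeec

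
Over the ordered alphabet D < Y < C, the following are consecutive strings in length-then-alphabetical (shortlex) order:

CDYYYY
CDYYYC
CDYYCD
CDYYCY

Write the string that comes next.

CDYYCC

Find the rightmost character of CDYYCY below C, bump it to the next letter, and reset everything to its right to D.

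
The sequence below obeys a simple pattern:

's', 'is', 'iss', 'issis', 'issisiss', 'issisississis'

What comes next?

From term 3 onward, concatenate the last term with the second-to-last: is·s = iss, iss·is = issis, …
Continuing: issisississis · issisiss gives term 7.

issisississisissisiss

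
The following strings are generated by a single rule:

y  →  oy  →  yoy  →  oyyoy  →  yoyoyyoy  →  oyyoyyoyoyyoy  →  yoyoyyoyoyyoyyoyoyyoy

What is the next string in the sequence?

oyyoyyoyoyyoyyoyoyyoyoyyoyyoyoyyoy

Each term (from the third on) is the two preceding terms concatenated in order: term 3 = y·oy = yoy.
The next term joins oyyoyyoyoyyoy and yoyoyyoyoyyoyyoyoyyoy.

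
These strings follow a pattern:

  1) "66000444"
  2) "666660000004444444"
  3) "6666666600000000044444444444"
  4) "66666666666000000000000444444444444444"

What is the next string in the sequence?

666666666666660000000000000004444444444444444444

Each string has the form 6^{3n-1} 0^{3n} 4^{4n-1} (n = 1, 2, …).
Setting n = 5 gives 14, 15, 19 characters in each block.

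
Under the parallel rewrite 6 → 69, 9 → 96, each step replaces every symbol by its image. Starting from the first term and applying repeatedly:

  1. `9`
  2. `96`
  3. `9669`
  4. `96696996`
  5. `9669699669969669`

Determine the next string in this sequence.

Rewriting the 16 symbols of 9669699669969669 one by one yields 96 69 69 96 69 96 96 69 69 96 96 69 96 69 69 96; concatenated:

96696996699696696996966996696996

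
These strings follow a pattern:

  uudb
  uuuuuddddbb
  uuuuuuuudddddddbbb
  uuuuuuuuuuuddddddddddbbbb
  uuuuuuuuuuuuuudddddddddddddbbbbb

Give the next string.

Reading off run lengths: u runs 2, 5, 8, 11, 14; d runs 1, 4, 7, 10, 13; b runs 1, 2, 3, 4, 5 — each is linear in n (n = 1, 2, …).
Setting n = 6 gives 17, 16, 6 characters in each block.

uuuuuuuuuuuuuuuuuddddddddddddddddbbbbbb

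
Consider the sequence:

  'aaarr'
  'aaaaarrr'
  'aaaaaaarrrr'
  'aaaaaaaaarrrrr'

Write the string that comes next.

aaaaaaaaaaarrrrrr

Each string has the form a^{2n+1} r^{n+1} (n = 1, 2, …).
At n = 5 the blocks have lengths 11, 6.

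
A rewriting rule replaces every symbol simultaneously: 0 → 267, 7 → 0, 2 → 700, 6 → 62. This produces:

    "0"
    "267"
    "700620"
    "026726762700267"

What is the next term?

Applying the rule to each of the 15 symbols of 026726762700267 gives the pieces 267 700 62 0 700 62 0 62 700 0 267 267 700 62 0, which concatenate to the answer.

267700620700620627000267267700620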